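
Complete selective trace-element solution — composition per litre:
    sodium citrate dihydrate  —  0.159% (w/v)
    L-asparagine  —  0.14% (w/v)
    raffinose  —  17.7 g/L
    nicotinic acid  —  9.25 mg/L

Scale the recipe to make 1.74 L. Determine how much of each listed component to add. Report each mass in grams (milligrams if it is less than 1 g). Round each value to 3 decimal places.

Scale factor relative to 1 L: 1.74.
sodium citrate dihydrate: 0.159 g per 100 mL × 1740 mL ÷ 100 = 2.767 g
L-asparagine: 0.14 g per 100 mL × 1740 mL ÷ 100 = 2.436 g
raffinose: 17.7 g/L × 1.74 L = 30.798 g
nicotinic acid: 9.25 mg/L × 1.74 L = 16.095 mg

sodium citrate dihydrate 2.767 g; L-asparagine 2.436 g; raffinose 30.798 g; nicotinic acid 16.095 mg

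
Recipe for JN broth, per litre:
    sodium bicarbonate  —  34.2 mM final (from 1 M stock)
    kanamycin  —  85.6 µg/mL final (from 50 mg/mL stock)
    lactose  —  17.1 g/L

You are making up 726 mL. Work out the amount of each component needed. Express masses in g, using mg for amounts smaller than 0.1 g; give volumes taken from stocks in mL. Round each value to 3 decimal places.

Scale factor relative to 1 L: 0.726.
sodium bicarbonate: V = C2·V2/C1 = 34.2 mM × 726 mL ÷ 1000 mM = 24.829 mL
kanamycin: V = C2·V2/C1 = 85.6 µg/mL × 726 mL ÷ 50000 µg/mL = 1.243 mL
lactose: 17.1 g/L × 0.726 L = 12.415 g

sodium bicarbonate 24.829 mL; kanamycin 1.243 mL; lactose 12.415 g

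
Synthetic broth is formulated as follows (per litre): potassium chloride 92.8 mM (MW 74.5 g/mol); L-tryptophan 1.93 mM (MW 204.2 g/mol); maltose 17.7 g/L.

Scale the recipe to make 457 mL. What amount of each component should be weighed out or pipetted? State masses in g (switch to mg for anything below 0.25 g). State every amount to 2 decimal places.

Scale factor relative to 1 L: 0.457.
potassium chloride: 92.8 mmol/L × 74.5 g/mol × 0.457 L ÷ 1000 = 3.16 g
L-tryptophan: 1.93 mmol/L × 204.2 mg/mmol × 0.457 L = 180.11 mg
maltose: 17.7 g/L × 0.457 L = 8.09 g

potassium chloride 3.16 g; L-tryptophan 180.11 mg; maltose 8.09 g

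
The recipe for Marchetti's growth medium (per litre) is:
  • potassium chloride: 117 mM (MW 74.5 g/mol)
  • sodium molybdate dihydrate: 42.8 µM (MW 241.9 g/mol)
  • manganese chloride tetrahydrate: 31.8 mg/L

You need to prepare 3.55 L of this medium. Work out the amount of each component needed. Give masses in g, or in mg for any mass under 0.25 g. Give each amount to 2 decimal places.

potassium chloride 30.94 g; sodium molybdate dihydrate 36.75 mg; manganese chloride tetrahydrate 112.89 mg

Working volume: 3.55 L.
potassium chloride: 117 mmol/L × 74.5 g/mol × 3.55 L ÷ 1000 = 30.94 g
sodium molybdate dihydrate: 42.8 µmol/L × 241.9 g/mol × 3.55 L ÷ 1000 = 36.75 mg
manganese chloride tetrahydrate: 31.8 mg/L × 3.55 L = 112.89 mg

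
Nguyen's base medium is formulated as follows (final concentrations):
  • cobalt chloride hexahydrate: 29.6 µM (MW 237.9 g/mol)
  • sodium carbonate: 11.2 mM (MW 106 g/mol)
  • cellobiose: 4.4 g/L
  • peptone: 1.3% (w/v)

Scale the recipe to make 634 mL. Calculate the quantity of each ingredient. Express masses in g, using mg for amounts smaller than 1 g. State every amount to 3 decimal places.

cobalt chloride hexahydrate 4.465 mg; sodium carbonate 752.685 mg; cellobiose 2.790 g; peptone 8.242 g

Target volume = 634 mL = 0.634 L.
cobalt chloride hexahydrate: 29.6 µmol/L × 237.9 g/mol × 0.634 L ÷ 1000 = 4.465 mg
sodium carbonate: 11.2 mmol/L × 106 mg/mmol × 0.634 L = 752.685 mg
cellobiose: 4.4 g/L × 0.634 L = 2.790 g
peptone: 1.3 g per 100 mL × 634 mL ÷ 100 = 8.242 g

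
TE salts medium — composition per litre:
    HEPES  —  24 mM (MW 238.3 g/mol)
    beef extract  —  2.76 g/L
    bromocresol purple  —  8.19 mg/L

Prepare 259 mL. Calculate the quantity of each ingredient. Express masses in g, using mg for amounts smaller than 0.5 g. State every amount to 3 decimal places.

Scale factor relative to 1 L: 0.259.
HEPES: 24 mmol/L × 238.3 g/mol × 0.259 L ÷ 1000 = 1.481 g
beef extract: 2.76 g/L × 0.259 L = 0.715 g
bromocresol purple: 8.19 mg/L × 0.259 L = 2.121 mg

HEPES 1.481 g; beef extract 0.715 g; bromocresol purple 2.121 mg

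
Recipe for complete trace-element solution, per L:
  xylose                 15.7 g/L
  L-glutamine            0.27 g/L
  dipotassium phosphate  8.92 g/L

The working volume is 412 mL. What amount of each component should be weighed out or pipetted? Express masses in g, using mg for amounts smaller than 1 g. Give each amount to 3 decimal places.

Target volume = 412 mL = 0.412 L.
xylose: 15.7 g/L × 0.412 L = 6.468 g
L-glutamine: 0.27 g/L × 0.412 L = 0.11124 g = 111.240 mg
dipotassium phosphate: 8.92 g/L × 0.412 L = 3.675 g

xylose 6.468 g; L-glutamine 111.240 mg; dipotassium phosphate 3.675 g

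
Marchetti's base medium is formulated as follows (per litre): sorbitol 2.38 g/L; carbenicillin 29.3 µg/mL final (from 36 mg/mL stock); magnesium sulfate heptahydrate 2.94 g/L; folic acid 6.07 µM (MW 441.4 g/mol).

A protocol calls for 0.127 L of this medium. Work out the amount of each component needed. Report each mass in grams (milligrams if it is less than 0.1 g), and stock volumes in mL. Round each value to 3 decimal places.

sorbitol 0.302 g; carbenicillin 0.103 mL; magnesium sulfate heptahydrate 0.373 g; folic acid 0.340 mg

Scale factor relative to 1 L: 0.127.
sorbitol: 2.38 g/L × 0.127 L = 0.302 g
carbenicillin: V = C2·V2/C1 = 29.3 µg/mL × 127 mL ÷ 36000 µg/mL = 0.103 mL
magnesium sulfate heptahydrate: 2.94 g/L × 0.127 L = 0.373 g
folic acid: 6.07 µmol/L × 441.4 g/mol × 0.127 L ÷ 1000 = 0.340 mg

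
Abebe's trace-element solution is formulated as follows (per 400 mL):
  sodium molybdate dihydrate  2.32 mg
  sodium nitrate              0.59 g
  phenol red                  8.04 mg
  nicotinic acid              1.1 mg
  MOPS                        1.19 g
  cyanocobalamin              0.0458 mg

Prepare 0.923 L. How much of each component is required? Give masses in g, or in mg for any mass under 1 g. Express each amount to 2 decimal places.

sodium molybdate dihydrate 5.35 mg; sodium nitrate 1.36 g; phenol red 18.55 mg; nicotinic acid 2.54 mg; MOPS 2.75 g; cyanocobalamin 0.11 mg

Scale factor = 923 mL / 400 mL = 2.3075.
sodium molybdate dihydrate: 2.32 mg × (923 mL / 400 mL) = 5.35 mg
sodium nitrate: 0.59 g × (923 mL / 400 mL) = 1.36 g
phenol red: 8.04 mg × (923 mL / 400 mL) = 18.55 mg
nicotinic acid: 1.1 mg × (923 mL / 400 mL) = 2.54 mg
MOPS: 1.19 g × (923 mL / 400 mL) = 2.75 g
cyanocobalamin: 0.0458 mg × (923 mL / 400 mL) = 0.11 mg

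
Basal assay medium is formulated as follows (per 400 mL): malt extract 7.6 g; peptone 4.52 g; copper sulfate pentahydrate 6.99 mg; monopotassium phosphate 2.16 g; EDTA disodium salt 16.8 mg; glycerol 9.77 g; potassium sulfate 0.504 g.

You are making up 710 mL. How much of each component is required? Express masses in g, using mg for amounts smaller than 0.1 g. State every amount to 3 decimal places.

Ratio of target to recipe volume: 710 / 400 = 1.775.
malt extract: 7.6 g × (710 mL / 400 mL) = 13.490 g
peptone: 4.52 g × (710 mL / 400 mL) = 8.023 g
copper sulfate pentahydrate: 6.99 mg × (710 mL / 400 mL) = 12.407 mg
monopotassium phosphate: 2.16 g × (710 mL / 400 mL) = 3.834 g
EDTA disodium salt: 16.8 mg × (710 mL / 400 mL) = 29.820 mg
glycerol: 9.77 g × (710 mL / 400 mL) = 17.342 g
potassium sulfate: 0.504 g × (710 mL / 400 mL) = 0.895 g

malt extract 13.490 g; peptone 8.023 g; copper sulfate pentahydrate 12.407 mg; monopotassium phosphate 3.834 g; EDTA disodium salt 29.820 mg; glycerol 17.342 g; potassium sulfate 0.895 g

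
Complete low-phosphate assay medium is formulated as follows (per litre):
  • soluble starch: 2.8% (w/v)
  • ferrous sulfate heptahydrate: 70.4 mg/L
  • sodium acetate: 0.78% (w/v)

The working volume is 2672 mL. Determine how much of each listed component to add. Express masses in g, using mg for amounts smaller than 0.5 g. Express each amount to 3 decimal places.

soluble starch 74.816 g; ferrous sulfate heptahydrate 188.109 mg; sodium acetate 20.842 g

Scale factor relative to 1 L: 2.672.
soluble starch: 2.8 g per 100 mL × 2672 mL ÷ 100 = 74.816 g
ferrous sulfate heptahydrate: 70.4 mg/L × 2.672 L = 188.109 mg
sodium acetate: 0.78 g per 100 mL × 2672 mL ÷ 100 = 20.842 g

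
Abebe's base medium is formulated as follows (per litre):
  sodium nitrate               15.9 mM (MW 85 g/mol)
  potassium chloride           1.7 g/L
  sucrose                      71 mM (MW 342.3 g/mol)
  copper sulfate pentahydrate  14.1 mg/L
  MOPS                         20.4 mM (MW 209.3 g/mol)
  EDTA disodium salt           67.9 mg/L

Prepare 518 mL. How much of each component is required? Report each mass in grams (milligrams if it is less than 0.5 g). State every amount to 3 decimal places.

Target volume = 518 mL = 0.518 L.
sodium nitrate: 15.9 mmol/L × 85 g/mol × 0.518 L ÷ 1000 = 0.700 g
potassium chloride: 1.7 g/L × 0.518 L = 0.881 g
sucrose: 71 mmol/L × 342.3 g/mol × 0.518 L ÷ 1000 = 12.589 g
copper sulfate pentahydrate: 14.1 mg/L × 0.518 L = 7.304 mg
MOPS: 20.4 mmol/L × 209.3 g/mol × 0.518 L ÷ 1000 = 2.212 g
EDTA disodium salt: 67.9 mg/L × 0.518 L = 35.172 mg

sodium nitrate 0.700 g; potassium chloride 0.881 g; sucrose 12.589 g; copper sulfate pentahydrate 7.304 mg; MOPS 2.212 g; EDTA disodium salt 35.172 mg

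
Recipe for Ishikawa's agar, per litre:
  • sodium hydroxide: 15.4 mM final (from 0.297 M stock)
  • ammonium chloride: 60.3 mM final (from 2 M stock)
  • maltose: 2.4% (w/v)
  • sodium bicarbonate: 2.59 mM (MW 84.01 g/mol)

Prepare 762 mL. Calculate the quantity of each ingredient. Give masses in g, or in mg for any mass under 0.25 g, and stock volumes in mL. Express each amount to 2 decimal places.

sodium hydroxide 39.51 mL; ammonium chloride 22.97 mL; maltose 18.29 g; sodium bicarbonate 165.80 mg

Scale factor relative to 1 L: 0.762.
sodium hydroxide: dilute stock: 15.4 mM × 762 mL ÷ 297 mM = 39.51 mL
ammonium chloride: dilute stock: 60.3 mM × 762 mL ÷ 2000 mM = 22.97 mL
maltose: 2.4% w/v = 24 g/L → 24 × 0.762 L = 18.29 g
sodium bicarbonate: 2.59 mmol/L × 84.01 mg/mmol × 0.762 L = 165.80 mg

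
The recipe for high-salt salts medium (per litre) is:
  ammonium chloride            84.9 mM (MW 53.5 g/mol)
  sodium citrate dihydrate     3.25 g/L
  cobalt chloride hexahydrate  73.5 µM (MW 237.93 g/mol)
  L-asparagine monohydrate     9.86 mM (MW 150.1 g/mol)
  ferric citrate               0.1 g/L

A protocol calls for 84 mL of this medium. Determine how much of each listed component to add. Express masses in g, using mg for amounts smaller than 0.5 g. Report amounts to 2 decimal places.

Target volume = 84 mL = 0.084 L.
ammonium chloride: 84.9 mmol/L × 53.5 mg/mmol × 0.084 L = 381.54 mg
sodium citrate dihydrate: 3.25 g/L × 0.084 L = 0.273 g = 273.00 mg
cobalt chloride hexahydrate: 73.5 µmol/L × 237.93 g/mol × 0.084 L ÷ 1000 = 1.47 mg
L-asparagine monohydrate: 9.86 mmol/L × 150.1 mg/mmol × 0.084 L = 124.32 mg
ferric citrate: 0.1 g/L × 0.084 L = 0.0084 g = 8.40 mg

ammonium chloride 381.54 mg; sodium citrate dihydrate 273.00 mg; cobalt chloride hexahydrate 1.47 mg; L-asparagine monohydrate 124.32 mg; ferric citrate 8.40 mg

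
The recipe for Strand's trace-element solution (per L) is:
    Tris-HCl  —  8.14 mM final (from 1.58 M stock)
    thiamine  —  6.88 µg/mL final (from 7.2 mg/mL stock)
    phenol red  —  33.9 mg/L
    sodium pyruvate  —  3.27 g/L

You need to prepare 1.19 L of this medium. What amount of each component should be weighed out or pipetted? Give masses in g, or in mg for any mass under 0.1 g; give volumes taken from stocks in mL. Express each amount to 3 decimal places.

Working volume: 1.19 L.
Tris-HCl: C1V1 = C2V2 → 8.14 mM × 1190 mL ÷ 1580 mM = 6.131 mL
thiamine: C1V1 = C2V2 → 6.88 µg/mL × 1190 mL ÷ 7200 µg/mL = 1.137 mL
phenol red: 33.9 mg/L × 1.19 L = 40.341 mg
sodium pyruvate: 3.27 g/L × 1.19 L = 3.891 g

Tris-HCl 6.131 mL; thiamine 1.137 mL; phenol red 40.341 mg; sodium pyruvate 3.891 g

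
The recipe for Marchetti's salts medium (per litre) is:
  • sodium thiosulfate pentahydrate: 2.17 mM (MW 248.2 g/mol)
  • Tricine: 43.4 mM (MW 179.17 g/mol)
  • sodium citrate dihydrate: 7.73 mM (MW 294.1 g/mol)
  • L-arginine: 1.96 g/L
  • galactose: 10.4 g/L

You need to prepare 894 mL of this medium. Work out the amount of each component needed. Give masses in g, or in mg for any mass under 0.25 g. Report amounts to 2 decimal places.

sodium thiosulfate pentahydrate 0.48 g; Tricine 6.95 g; sodium citrate dihydrate 2.03 g; L-arginine 1.75 g; galactose 9.30 g

Target volume = 894 mL = 0.894 L.
sodium thiosulfate pentahydrate: 2.17 mmol/L × 248.2 g/mol × 0.894 L ÷ 1000 = 0.48 g
Tricine: 43.4 mmol/L × 179.17 g/mol × 0.894 L ÷ 1000 = 6.95 g
sodium citrate dihydrate: 7.73 mmol/L × 294.1 g/mol × 0.894 L ÷ 1000 = 2.03 g
L-arginine: 1.96 g/L × 0.894 L = 1.75 g
galactose: 10.4 g/L × 0.894 L = 9.30 g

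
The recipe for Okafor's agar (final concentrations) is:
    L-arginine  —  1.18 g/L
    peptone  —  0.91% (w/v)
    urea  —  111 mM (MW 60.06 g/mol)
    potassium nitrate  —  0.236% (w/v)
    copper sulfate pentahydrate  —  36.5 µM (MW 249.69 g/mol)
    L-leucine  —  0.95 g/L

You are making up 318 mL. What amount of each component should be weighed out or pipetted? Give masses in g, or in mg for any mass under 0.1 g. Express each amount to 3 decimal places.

L-arginine 0.375 g; peptone 2.894 g; urea 2.120 g; potassium nitrate 0.750 g; copper sulfate pentahydrate 2.898 mg; L-leucine 0.302 g

Scale factor relative to 1 L: 0.318.
L-arginine: 1.18 g/L × 0.318 L = 0.375 g
peptone: 0.91 g per 100 mL × 318 mL ÷ 100 = 2.894 g
urea: 111 mmol/L × 60.06 g/mol × 0.318 L ÷ 1000 = 2.120 g
potassium nitrate: 0.236 g per 100 mL × 318 mL ÷ 100 = 0.750 g
copper sulfate pentahydrate: 36.5 µmol/L × 249.69 g/mol × 0.318 L ÷ 1000 = 2.898 mg
L-leucine: 0.95 g/L × 0.318 L = 0.302 g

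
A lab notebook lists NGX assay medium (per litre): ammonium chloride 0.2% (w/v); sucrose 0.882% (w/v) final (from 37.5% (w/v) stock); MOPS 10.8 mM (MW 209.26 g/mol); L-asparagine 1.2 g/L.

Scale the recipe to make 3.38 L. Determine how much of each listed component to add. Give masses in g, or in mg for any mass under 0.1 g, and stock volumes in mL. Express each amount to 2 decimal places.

Working volume: 3.38 L.
ammonium chloride: 0.2% w/v = 2 g/L → 2 × 3.38 L = 6.76 g
sucrose: dilute stock: 0.882% ÷ 37.5% × 3380 mL = 79.50 mL
MOPS: 10.8 mmol/L × 209.26 g/mol × 3.38 L ÷ 1000 = 7.64 g
L-asparagine: 1.2 g/L × 3.38 L = 4.06 g

ammonium chloride 6.76 g; sucrose 79.50 mL; MOPS 7.64 g; L-asparagine 4.06 g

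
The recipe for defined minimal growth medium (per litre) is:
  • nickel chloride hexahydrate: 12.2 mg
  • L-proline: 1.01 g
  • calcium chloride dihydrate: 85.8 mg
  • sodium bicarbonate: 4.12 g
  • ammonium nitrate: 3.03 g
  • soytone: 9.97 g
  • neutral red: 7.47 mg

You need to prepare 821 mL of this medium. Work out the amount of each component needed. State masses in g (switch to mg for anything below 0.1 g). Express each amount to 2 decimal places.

nickel chloride hexahydrate 10.02 mg; L-proline 0.83 g; calcium chloride dihydrate 70.44 mg; sodium bicarbonate 3.38 g; ammonium nitrate 2.49 g; soytone 8.19 g; neutral red 6.13 mg

Scale factor = 821 mL / 1000 mL = 0.821.
nickel chloride hexahydrate: 12.2 mg × (821 mL / 1000 mL) = 10.02 mg
L-proline: 1.01 g × (821 mL / 1000 mL) = 0.83 g
calcium chloride dihydrate: 85.8 mg × (821 mL / 1000 mL) = 70.44 mg
sodium bicarbonate: 4.12 g × (821 mL / 1000 mL) = 3.38 g
ammonium nitrate: 3.03 g × (821 mL / 1000 mL) = 2.49 g
soytone: 9.97 g × (821 mL / 1000 mL) = 8.19 g
neutral red: 7.47 mg × (821 mL / 1000 mL) = 6.13 mg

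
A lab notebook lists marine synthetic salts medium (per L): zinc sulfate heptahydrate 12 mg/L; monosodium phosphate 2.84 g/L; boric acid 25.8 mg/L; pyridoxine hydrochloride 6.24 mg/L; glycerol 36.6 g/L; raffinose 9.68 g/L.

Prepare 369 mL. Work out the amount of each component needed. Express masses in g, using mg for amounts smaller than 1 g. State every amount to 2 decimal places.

zinc sulfate heptahydrate 4.43 mg; monosodium phosphate 1.05 g; boric acid 9.52 mg; pyridoxine hydrochloride 2.30 mg; glycerol 13.51 g; raffinose 3.57 g

Working volume: 369 mL = 0.369 L.
zinc sulfate heptahydrate: 12 mg/L × 0.369 L = 4.43 mg
monosodium phosphate: 2.84 g/L × 0.369 L = 1.05 g
boric acid: 25.8 mg/L × 0.369 L = 9.52 mg
pyridoxine hydrochloride: 6.24 mg/L × 0.369 L = 2.30 mg
glycerol: 36.6 g/L × 0.369 L = 13.51 g
raffinose: 9.68 g/L × 0.369 L = 3.57 g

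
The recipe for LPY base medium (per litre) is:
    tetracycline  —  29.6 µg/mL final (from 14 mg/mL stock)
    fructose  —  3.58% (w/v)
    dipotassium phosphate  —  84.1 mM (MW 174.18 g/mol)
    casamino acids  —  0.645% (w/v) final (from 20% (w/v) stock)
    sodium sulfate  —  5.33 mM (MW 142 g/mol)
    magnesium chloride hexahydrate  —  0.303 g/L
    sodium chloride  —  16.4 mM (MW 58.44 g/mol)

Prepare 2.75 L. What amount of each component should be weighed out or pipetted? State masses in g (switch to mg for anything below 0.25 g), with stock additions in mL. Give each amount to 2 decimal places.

tetracycline 5.81 mL; fructose 98.45 g; dipotassium phosphate 40.28 g; casamino acids 88.69 mL; sodium sulfate 2.08 g; magnesium chloride hexahydrate 0.83 g; sodium chloride 2.64 g

Working volume: 2.75 L.
tetracycline: V = C2·V2/C1 = 29.6 µg/mL × 2750 mL ÷ 14000 µg/mL = 5.81 mL
fructose: 3.58 g per 100 mL × 2750 mL ÷ 100 = 98.45 g
dipotassium phosphate: 84.1 mmol/L × 174.18 g/mol × 2.75 L ÷ 1000 = 40.28 g
casamino acids: dilute stock: 0.645% ÷ 20% × 2750 mL = 88.69 mL
sodium sulfate: 5.33 mmol/L × 142 g/mol × 2.75 L ÷ 1000 = 2.08 g
magnesium chloride hexahydrate: 0.303 g/L × 2.75 L = 0.83 g
sodium chloride: 16.4 mmol/L × 58.44 g/mol × 2.75 L ÷ 1000 = 2.64 g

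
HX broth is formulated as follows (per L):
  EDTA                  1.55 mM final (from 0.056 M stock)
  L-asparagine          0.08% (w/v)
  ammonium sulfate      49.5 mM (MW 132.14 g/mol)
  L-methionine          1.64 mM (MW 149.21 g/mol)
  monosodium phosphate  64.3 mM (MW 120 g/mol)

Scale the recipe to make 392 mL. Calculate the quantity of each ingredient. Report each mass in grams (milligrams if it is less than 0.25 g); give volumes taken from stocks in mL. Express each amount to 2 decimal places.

EDTA 10.85 mL; L-asparagine 0.31 g; ammonium sulfate 2.56 g; L-methionine 95.92 mg; monosodium phosphate 3.02 g

Target volume = 392 mL = 0.392 L.
EDTA: V = C2·V2/C1 = 1.55 mM × 392 mL ÷ 56 mM = 10.85 mL
L-asparagine: 0.08 g per 100 mL × 392 mL ÷ 100 = 0.31 g
ammonium sulfate: 49.5 mmol/L × 132.14 g/mol × 0.392 L ÷ 1000 = 2.56 g
L-methionine: 1.64 mmol/L × 149.21 mg/mmol × 0.392 L = 95.92 mg
monosodium phosphate: 64.3 mmol/L × 120 g/mol × 0.392 L ÷ 1000 = 3.02 g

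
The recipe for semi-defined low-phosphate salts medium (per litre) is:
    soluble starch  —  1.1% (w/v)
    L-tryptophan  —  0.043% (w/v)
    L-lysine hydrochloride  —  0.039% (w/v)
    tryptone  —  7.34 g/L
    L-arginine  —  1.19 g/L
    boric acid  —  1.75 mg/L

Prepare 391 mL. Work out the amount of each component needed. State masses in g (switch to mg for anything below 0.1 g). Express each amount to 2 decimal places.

Working volume: 391 mL = 0.391 L.
soluble starch: 1.1 g per 100 mL × 391 mL ÷ 100 = 4.30 g
L-tryptophan: 0.043% w/v = 0.43 g/L → 0.43 × 0.391 L = 0.17 g
L-lysine hydrochloride: 0.039% w/v = 0.39 g/L → 0.39 × 0.391 L = 0.15 g
tryptone: 7.34 g/L × 0.391 L = 2.87 g
L-arginine: 1.19 g/L × 0.391 L = 0.47 g
boric acid: 1.75 mg/L × 0.391 L = 0.68 mg

soluble starch 4.30 g; L-tryptophan 0.17 g; L-lysine hydrochloride 0.15 g; tryptone 2.87 g; L-arginine 0.47 g; boric acid 0.68 mg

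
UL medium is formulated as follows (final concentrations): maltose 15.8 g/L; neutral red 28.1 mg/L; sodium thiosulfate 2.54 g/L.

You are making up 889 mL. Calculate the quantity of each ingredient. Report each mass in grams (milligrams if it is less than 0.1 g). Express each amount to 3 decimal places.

maltose 14.046 g; neutral red 24.981 mg; sodium thiosulfate 2.258 g

Scale factor relative to 1 L: 0.889.
maltose: 15.8 g/L × 0.889 L = 14.046 g
neutral red: 28.1 mg/L × 0.889 L = 24.981 mg
sodium thiosulfate: 2.54 g/L × 0.889 L = 2.258 g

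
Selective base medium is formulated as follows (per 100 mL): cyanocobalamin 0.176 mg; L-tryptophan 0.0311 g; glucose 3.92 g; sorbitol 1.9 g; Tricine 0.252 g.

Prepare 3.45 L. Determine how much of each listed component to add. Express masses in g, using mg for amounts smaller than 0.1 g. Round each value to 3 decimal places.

cyanocobalamin 6.072 mg; L-tryptophan 1.073 g; glucose 135.240 g; sorbitol 65.550 g; Tricine 8.694 g

Scale factor = 3450 mL / 100 mL = 34.5.
cyanocobalamin: 0.176 mg × (3450 mL / 100 mL) = 6.072 mg
L-tryptophan: 0.0311 g × (3450 mL / 100 mL) = 1.073 g
glucose: 3.92 g × (3450 mL / 100 mL) = 135.240 g
sorbitol: 1.9 g × (3450 mL / 100 mL) = 65.550 g
Tricine: 0.252 g × (3450 mL / 100 mL) = 8.694 g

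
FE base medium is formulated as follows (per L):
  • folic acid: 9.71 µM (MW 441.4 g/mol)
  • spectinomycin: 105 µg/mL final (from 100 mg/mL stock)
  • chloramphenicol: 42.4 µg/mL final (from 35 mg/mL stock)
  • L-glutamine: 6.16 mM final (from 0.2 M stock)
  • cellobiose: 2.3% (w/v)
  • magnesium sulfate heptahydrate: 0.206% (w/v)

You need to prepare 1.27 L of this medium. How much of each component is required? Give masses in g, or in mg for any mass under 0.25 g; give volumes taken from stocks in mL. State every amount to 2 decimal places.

folic acid 5.44 mg; spectinomycin 1.33 mL; chloramphenicol 1.54 mL; L-glutamine 39.12 mL; cellobiose 29.21 g; magnesium sulfate heptahydrate 2.62 g

Scale factor relative to 1 L: 1.27.
folic acid: 9.71 µmol/L × 441.4 g/mol × 1.27 L ÷ 1000 = 5.44 mg
spectinomycin: V = C2·V2/C1 = 105 µg/mL × 1270 mL ÷ 100000 µg/mL = 1.33 mL
chloramphenicol: C1V1 = C2V2 → 42.4 µg/mL × 1270 mL ÷ 35000 µg/mL = 1.54 mL
L-glutamine: dilute stock: 6.16 mM × 1270 mL ÷ 200 mM = 39.12 mL
cellobiose: 2.3% w/v = 23 g/L → 23 × 1.27 L = 29.21 g
magnesium sulfate heptahydrate: 0.206 g per 100 mL × 1270 mL ÷ 100 = 2.62 g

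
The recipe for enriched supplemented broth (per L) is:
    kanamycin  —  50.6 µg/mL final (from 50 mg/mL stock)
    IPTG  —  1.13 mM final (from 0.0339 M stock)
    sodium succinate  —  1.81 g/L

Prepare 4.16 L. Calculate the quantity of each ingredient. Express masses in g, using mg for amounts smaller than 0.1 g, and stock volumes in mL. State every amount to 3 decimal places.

Working volume: 4.16 L.
kanamycin: dilute stock: 50.6 µg/mL × 4160 mL ÷ 50000 µg/mL = 4.210 mL
IPTG: dilute stock: 1.13 mM × 4160 mL ÷ 33.9 mM = 138.667 mL
sodium succinate: 1.81 g/L × 4.16 L = 7.530 g

kanamycin 4.210 mL; IPTG 138.667 mL; sodium succinate 7.530 g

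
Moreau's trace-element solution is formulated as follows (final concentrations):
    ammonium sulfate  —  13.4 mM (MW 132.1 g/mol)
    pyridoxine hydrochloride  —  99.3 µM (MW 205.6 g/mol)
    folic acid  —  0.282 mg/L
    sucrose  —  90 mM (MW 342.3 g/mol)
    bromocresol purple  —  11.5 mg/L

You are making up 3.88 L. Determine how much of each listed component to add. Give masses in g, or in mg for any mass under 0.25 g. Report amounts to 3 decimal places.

Working volume: 3.88 L.
ammonium sulfate: 13.4 mmol/L × 132.1 g/mol × 3.88 L ÷ 1000 = 6.868 g
pyridoxine hydrochloride: 99.3 µmol/L × 205.6 g/mol × 3.88 L ÷ 1000 = 79.214 mg
folic acid: 0.282 mg/L × 3.88 L = 1.094 mg
sucrose: 90 mmol/L × 342.3 g/mol × 3.88 L ÷ 1000 = 119.531 g
bromocresol purple: 11.5 mg/L × 3.88 L = 44.620 mg

ammonium sulfate 6.868 g; pyridoxine hydrochloride 79.214 mg; folic acid 1.094 mg; sucrose 119.531 g; bromocresol purple 44.620 mg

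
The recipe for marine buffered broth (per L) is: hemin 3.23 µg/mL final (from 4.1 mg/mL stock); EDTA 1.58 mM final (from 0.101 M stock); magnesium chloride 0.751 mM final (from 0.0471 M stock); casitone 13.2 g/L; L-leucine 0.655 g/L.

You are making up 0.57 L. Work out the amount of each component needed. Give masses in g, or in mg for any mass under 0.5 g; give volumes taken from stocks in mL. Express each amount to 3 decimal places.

hemin 0.449 mL; EDTA 8.917 mL; magnesium chloride 9.089 mL; casitone 7.524 g; L-leucine 373.350 mg

Working volume: 0.57 L.
hemin: V = C2·V2/C1 = 3.23 µg/mL × 570 mL ÷ 4100 µg/mL = 0.449 mL
EDTA: V = C2·V2/C1 = 1.58 mM × 570 mL ÷ 101 mM = 8.917 mL
magnesium chloride: V = C2·V2/C1 = 0.751 mM × 570 mL ÷ 47.1 mM = 9.089 mL
casitone: 13.2 g/L × 0.57 L = 7.524 g
L-leucine: 0.655 g/L × 0.57 L = 0.37335 g = 373.350 mg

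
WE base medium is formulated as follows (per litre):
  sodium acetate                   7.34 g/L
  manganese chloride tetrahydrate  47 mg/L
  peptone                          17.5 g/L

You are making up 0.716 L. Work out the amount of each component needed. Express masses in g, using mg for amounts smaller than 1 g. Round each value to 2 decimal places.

Scale factor relative to 1 L: 0.716.
sodium acetate: 7.34 g/L × 0.716 L = 5.26 g
manganese chloride tetrahydrate: 47 mg/L × 0.716 L = 33.65 mg
peptone: 17.5 g/L × 0.716 L = 12.53 g

sodium acetate 5.26 g; manganese chloride tetrahydrate 33.65 mg; peptone 12.53 g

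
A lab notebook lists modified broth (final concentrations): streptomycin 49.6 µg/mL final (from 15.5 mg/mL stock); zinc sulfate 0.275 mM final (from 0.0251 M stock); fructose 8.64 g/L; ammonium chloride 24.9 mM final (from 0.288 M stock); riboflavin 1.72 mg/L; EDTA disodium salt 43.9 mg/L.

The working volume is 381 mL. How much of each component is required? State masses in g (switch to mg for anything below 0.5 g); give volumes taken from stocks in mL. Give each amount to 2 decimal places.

Scale factor relative to 1 L: 0.381.
streptomycin: C1V1 = C2V2 → 49.6 µg/mL × 381 mL ÷ 15500 µg/mL = 1.22 mL
zinc sulfate: dilute stock: 0.275 mM × 381 mL ÷ 25.1 mM = 4.17 mL
fructose: 8.64 g/L × 0.381 L = 3.29 g
ammonium chloride: V = C2·V2/C1 = 24.9 mM × 381 mL ÷ 288 mM = 32.94 mL
riboflavin: 1.72 mg/L × 0.381 L = 0.66 mg
EDTA disodium salt: 43.9 mg/L × 0.381 L = 16.73 mg

streptomycin 1.22 mL; zinc sulfate 4.17 mL; fructose 3.29 g; ammonium chloride 32.94 mL; riboflavin 0.66 mg; EDTA disodium salt 16.73 mg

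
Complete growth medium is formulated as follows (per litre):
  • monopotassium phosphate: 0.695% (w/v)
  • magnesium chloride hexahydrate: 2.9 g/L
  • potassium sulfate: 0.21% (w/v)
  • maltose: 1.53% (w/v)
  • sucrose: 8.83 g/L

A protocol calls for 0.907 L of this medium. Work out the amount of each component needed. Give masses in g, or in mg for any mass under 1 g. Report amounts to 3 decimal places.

Working volume: 0.907 L.
monopotassium phosphate: 0.695 g per 100 mL × 907 mL ÷ 100 = 6.304 g
magnesium chloride hexahydrate: 2.9 g/L × 0.907 L = 2.630 g
potassium sulfate: 0.21 g per 100 mL × 907 mL ÷ 100 = 1.905 g
maltose: 1.53 g per 100 mL × 907 mL ÷ 100 = 13.877 g
sucrose: 8.83 g/L × 0.907 L = 8.009 g

monopotassium phosphate 6.304 g; magnesium chloride hexahydrate 2.630 g; potassium sulfate 1.905 g; maltose 13.877 g; sucrose 8.009 g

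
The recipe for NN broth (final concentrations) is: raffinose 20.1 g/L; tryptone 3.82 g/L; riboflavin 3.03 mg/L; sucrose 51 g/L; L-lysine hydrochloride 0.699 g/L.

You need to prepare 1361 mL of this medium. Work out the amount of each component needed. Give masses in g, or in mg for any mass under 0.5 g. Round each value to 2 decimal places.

Scale factor relative to 1 L: 1.361.
raffinose: 20.1 g/L × 1.361 L = 27.36 g
tryptone: 3.82 g/L × 1.361 L = 5.20 g
riboflavin: 3.03 mg/L × 1.361 L = 4.12 mg
sucrose: 51 g/L × 1.361 L = 69.41 g
L-lysine hydrochloride: 0.699 g/L × 1.361 L = 0.95 g

raffinose 27.36 g; tryptone 5.20 g; riboflavin 4.12 mg; sucrose 69.41 g; L-lysine hydrochloride 0.95 g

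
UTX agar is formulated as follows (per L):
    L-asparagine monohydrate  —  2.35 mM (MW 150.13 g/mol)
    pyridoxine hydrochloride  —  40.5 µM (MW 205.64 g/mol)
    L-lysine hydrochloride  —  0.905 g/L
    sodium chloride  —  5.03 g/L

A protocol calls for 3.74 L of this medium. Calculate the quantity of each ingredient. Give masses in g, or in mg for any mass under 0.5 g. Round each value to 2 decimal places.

L-asparagine monohydrate 1.32 g; pyridoxine hydrochloride 31.15 mg; L-lysine hydrochloride 3.38 g; sodium chloride 18.81 g

Working volume: 3.74 L.
L-asparagine monohydrate: 2.35 mmol/L × 150.13 g/mol × 3.74 L ÷ 1000 = 1.32 g
pyridoxine hydrochloride: 40.5 µmol/L × 205.64 g/mol × 3.74 L ÷ 1000 = 31.15 mg
L-lysine hydrochloride: 0.905 g/L × 3.74 L = 3.38 g
sodium chloride: 5.03 g/L × 3.74 L = 18.81 g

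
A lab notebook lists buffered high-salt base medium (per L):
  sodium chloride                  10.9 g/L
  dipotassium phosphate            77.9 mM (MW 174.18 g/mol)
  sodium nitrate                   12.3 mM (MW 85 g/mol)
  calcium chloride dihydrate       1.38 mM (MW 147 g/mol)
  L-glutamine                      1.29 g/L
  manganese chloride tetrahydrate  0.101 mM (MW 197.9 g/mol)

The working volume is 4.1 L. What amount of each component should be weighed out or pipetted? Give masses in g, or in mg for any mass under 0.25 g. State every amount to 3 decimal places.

sodium chloride 44.690 g; dipotassium phosphate 55.631 g; sodium nitrate 4.287 g; calcium chloride dihydrate 0.832 g; L-glutamine 5.289 g; manganese chloride tetrahydrate 81.950 mg

Scale factor relative to 1 L: 4.1.
sodium chloride: 10.9 g/L × 4.1 L = 44.690 g
dipotassium phosphate: 77.9 mmol/L × 174.18 g/mol × 4.1 L ÷ 1000 = 55.631 g
sodium nitrate: 12.3 mmol/L × 85 g/mol × 4.1 L ÷ 1000 = 4.287 g
calcium chloride dihydrate: 1.38 mmol/L × 147 g/mol × 4.1 L ÷ 1000 = 0.832 g
L-glutamine: 1.29 g/L × 4.1 L = 5.289 g
manganese chloride tetrahydrate: 0.101 mmol/L × 197.9 mg/mmol × 4.1 L = 81.950 mg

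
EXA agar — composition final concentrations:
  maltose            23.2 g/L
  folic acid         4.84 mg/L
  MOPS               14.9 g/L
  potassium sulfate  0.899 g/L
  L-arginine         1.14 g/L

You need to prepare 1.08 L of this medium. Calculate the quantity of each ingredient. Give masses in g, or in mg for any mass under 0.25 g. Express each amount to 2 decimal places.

maltose 25.06 g; folic acid 5.23 mg; MOPS 16.09 g; potassium sulfate 0.97 g; L-arginine 1.23 g

Scale factor relative to 1 L: 1.08.
maltose: 23.2 g/L × 1.08 L = 25.06 g
folic acid: 4.84 mg/L × 1.08 L = 5.23 mg
MOPS: 14.9 g/L × 1.08 L = 16.09 g
potassium sulfate: 0.899 g/L × 1.08 L = 0.97 g
L-arginine: 1.14 g/L × 1.08 L = 1.23 g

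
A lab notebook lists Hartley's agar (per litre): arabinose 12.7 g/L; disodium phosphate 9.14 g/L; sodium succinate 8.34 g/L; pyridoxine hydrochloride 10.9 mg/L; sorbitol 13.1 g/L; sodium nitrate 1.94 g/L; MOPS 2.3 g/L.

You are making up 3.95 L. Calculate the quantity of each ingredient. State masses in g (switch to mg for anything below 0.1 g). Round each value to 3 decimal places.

Scale factor relative to 1 L: 3.95.
arabinose: 12.7 g/L × 3.95 L = 50.165 g
disodium phosphate: 9.14 g/L × 3.95 L = 36.103 g
sodium succinate: 8.34 g/L × 3.95 L = 32.943 g
pyridoxine hydrochloride: 10.9 mg/L × 3.95 L = 43.055 mg
sorbitol: 13.1 g/L × 3.95 L = 51.745 g
sodium nitrate: 1.94 g/L × 3.95 L = 7.663 g
MOPS: 2.3 g/L × 3.95 L = 9.085 g

arabinose 50.165 g; disodium phosphate 36.103 g; sodium succinate 32.943 g; pyridoxine hydrochloride 43.055 mg; sorbitol 51.745 g; sodium nitrate 7.663 g; MOPS 9.085 g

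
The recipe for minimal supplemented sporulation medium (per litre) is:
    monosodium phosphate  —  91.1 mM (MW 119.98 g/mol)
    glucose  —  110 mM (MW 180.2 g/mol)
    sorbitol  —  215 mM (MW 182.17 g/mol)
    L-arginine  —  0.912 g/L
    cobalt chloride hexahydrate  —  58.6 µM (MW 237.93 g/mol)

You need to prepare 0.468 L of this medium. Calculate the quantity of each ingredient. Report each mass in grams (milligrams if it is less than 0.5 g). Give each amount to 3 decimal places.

monosodium phosphate 5.115 g; glucose 9.277 g; sorbitol 18.330 g; L-arginine 426.816 mg; cobalt chloride hexahydrate 6.525 mg

Scale factor relative to 1 L: 0.468.
monosodium phosphate: 91.1 mmol/L × 119.98 g/mol × 0.468 L ÷ 1000 = 5.115 g
glucose: 110 mmol/L × 180.2 g/mol × 0.468 L ÷ 1000 = 9.277 g
sorbitol: 215 mmol/L × 182.17 g/mol × 0.468 L ÷ 1000 = 18.330 g
L-arginine: 0.912 g/L × 0.468 L = 0.426816 g = 426.816 mg
cobalt chloride hexahydrate: 58.6 µmol/L × 237.93 g/mol × 0.468 L ÷ 1000 = 6.525 mg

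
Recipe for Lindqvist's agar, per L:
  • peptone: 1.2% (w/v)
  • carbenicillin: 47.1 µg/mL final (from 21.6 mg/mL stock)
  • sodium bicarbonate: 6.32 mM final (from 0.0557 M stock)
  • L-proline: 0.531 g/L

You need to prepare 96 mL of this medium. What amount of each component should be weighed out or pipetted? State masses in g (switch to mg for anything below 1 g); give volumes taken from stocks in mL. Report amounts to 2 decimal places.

Working volume: 96 mL = 0.096 L.
peptone: 1.2% w/v = 12 g/L → 12 × 0.096 L = 1.15 g
carbenicillin: V = C2·V2/C1 = 47.1 µg/mL × 96 mL ÷ 21600 µg/mL = 0.21 mL
sodium bicarbonate: C1V1 = C2V2 → 6.32 mM × 96 mL ÷ 55.7 mM = 10.89 mL
L-proline: 0.531 g/L × 0.096 L = 0.050976 g = 50.98 mg

peptone 1.15 g; carbenicillin 0.21 mL; sodium bicarbonate 10.89 mL; L-proline 50.98 mg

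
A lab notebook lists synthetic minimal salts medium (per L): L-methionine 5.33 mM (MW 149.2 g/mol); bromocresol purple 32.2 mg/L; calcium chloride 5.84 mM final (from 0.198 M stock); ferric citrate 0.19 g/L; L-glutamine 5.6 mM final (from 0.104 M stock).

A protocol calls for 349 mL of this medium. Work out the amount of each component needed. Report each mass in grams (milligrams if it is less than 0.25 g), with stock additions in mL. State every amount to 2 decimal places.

L-methionine 0.28 g; bromocresol purple 11.24 mg; calcium chloride 10.29 mL; ferric citrate 66.31 mg; L-glutamine 18.79 mL

Working volume: 349 mL = 0.349 L.
L-methionine: 5.33 mmol/L × 149.2 g/mol × 0.349 L ÷ 1000 = 0.28 g
bromocresol purple: 32.2 mg/L × 0.349 L = 11.24 mg
calcium chloride: V = C2·V2/C1 = 5.84 mM × 349 mL ÷ 198 mM = 10.29 mL
ferric citrate: 0.19 g/L × 0.349 L = 0.06631 g = 66.31 mg
L-glutamine: C1V1 = C2V2 → 5.6 mM × 349 mL ÷ 104 mM = 18.79 mL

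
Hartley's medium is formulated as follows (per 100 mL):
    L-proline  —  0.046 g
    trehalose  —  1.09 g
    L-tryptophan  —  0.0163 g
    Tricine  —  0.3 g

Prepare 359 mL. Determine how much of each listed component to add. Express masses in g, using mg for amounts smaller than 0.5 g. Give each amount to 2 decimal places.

Scale factor = 359 mL / 100 mL = 3.59.
L-proline: 0.046 g × (359 mL / 100 mL) = 0.16514 g = 165.14 mg
trehalose: 1.09 g × (359 mL / 100 mL) = 3.91 g
L-tryptophan: 0.0163 g × (359 mL / 100 mL) = 0.058517 g = 58.52 mg
Tricine: 0.3 g × (359 mL / 100 mL) = 1.08 g

L-proline 165.14 mg; trehalose 3.91 g; L-tryptophan 58.52 mg; Tricine 1.08 g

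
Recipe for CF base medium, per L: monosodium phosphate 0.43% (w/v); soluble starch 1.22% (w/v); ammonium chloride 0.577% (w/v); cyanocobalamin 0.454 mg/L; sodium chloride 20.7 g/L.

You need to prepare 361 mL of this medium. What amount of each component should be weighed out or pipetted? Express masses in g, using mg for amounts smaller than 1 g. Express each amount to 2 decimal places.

Working volume: 361 mL = 0.361 L.
monosodium phosphate: 0.43 g per 100 mL × 361 mL ÷ 100 = 1.55 g
soluble starch: 1.22% w/v = 12.2 g/L → 12.2 × 0.361 L = 4.40 g
ammonium chloride: 0.577 g per 100 mL × 361 mL ÷ 100 = 2.08 g
cyanocobalamin: 0.454 mg/L × 0.361 L = 0.16 mg
sodium chloride: 20.7 g/L × 0.361 L = 7.47 g

monosodium phosphate 1.55 g; soluble starch 4.40 g; ammonium chloride 2.08 g; cyanocobalamin 0.16 mg; sodium chloride 7.47 g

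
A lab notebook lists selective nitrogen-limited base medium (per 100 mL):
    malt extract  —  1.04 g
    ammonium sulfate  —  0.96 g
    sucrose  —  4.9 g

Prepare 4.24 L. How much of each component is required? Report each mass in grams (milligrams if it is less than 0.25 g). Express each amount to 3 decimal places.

malt extract 44.096 g; ammonium sulfate 40.704 g; sucrose 207.760 g

Ratio of target to recipe volume: 4240 / 100 = 42.4.
malt extract: 1.04 g × (4240 mL / 100 mL) = 44.096 g
ammonium sulfate: 0.96 g × (4240 mL / 100 mL) = 40.704 g
sucrose: 4.9 g × (4240 mL / 100 mL) = 207.760 g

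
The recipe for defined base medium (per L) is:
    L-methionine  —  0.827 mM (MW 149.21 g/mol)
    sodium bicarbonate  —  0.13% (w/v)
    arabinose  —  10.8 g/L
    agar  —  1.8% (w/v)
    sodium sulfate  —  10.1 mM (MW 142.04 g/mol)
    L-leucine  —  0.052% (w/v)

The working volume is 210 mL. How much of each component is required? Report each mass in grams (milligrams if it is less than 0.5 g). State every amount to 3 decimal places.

Scale factor relative to 1 L: 0.21.
L-methionine: 0.827 mmol/L × 149.21 mg/mmol × 0.21 L = 25.913 mg
sodium bicarbonate: 0.13% w/v = 1.3 g/L → 1.3 × 0.21 L = 0.273 g = 273.000 mg
arabinose: 10.8 g/L × 0.21 L = 2.268 g
agar: 1.8% w/v = 18 g/L → 18 × 0.21 L = 3.780 g
sodium sulfate: 10.1 mmol/L × 142.04 mg/mmol × 0.21 L = 301.267 mg
L-leucine: 0.052 g per 100 mL × 210 mL ÷ 100 = 0.1092 g = 109.200 mg

L-methionine 25.913 mg; sodium bicarbonate 273.000 mg; arabinose 2.268 g; agar 3.780 g; sodium sulfate 301.267 mg; L-leucine 109.200 mg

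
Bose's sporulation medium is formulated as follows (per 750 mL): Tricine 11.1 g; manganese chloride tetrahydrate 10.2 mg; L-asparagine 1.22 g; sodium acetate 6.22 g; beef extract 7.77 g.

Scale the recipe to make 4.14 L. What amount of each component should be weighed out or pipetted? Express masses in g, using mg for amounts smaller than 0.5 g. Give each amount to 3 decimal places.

Ratio of target to recipe volume: 4140 / 750 = 5.52.
Tricine: 11.1 g × (4140 mL / 750 mL) = 61.272 g
manganese chloride tetrahydrate: 10.2 mg × (4140 mL / 750 mL) = 56.304 mg
L-asparagine: 1.22 g × (4140 mL / 750 mL) = 6.734 g
sodium acetate: 6.22 g × (4140 mL / 750 mL) = 34.334 g
beef extract: 7.77 g × (4140 mL / 750 mL) = 42.890 g

Tricine 61.272 g; manganese chloride tetrahydrate 56.304 mg; L-asparagine 6.734 g; sodium acetate 34.334 g; beef extract 42.890 g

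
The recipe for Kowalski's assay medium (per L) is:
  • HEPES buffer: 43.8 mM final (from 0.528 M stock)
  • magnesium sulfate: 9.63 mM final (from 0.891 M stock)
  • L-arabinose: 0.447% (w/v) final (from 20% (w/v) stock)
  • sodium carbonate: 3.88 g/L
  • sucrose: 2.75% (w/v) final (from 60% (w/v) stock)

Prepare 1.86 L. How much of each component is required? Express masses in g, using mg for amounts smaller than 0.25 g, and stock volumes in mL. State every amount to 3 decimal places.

HEPES buffer 154.295 mL; magnesium sulfate 20.103 mL; L-arabinose 41.571 mL; sodium carbonate 7.217 g; sucrose 85.250 mL

Working volume: 1.86 L.
HEPES buffer: V = C2·V2/C1 = 43.8 mM × 1860 mL ÷ 528 mM = 154.295 mL
magnesium sulfate: V = C2·V2/C1 = 9.63 mM × 1860 mL ÷ 891 mM = 20.103 mL
L-arabinose: C1V1 = C2V2 → 0.447% ÷ 20% × 1860 mL = 41.571 mL
sodium carbonate: 3.88 g/L × 1.86 L = 7.217 g
sucrose: dilute stock: 2.75% ÷ 60% × 1860 mL = 85.250 mL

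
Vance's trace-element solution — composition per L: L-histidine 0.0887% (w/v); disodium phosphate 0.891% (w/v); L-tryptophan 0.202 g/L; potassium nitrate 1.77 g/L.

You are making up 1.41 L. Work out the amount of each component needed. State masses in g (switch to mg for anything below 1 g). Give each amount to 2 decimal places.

Scale factor relative to 1 L: 1.41.
L-histidine: 0.0887 g per 100 mL × 1410 mL ÷ 100 = 1.25 g
disodium phosphate: 0.891% w/v = 8.91 g/L → 8.91 × 1.41 L = 12.56 g
L-tryptophan: 0.202 g/L × 1.41 L = 0.28482 g = 284.82 mg
potassium nitrate: 1.77 g/L × 1.41 L = 2.50 g

L-histidine 1.25 g; disodium phosphate 12.56 g; L-tryptophan 284.82 mg; potassium nitrate 2.50 g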